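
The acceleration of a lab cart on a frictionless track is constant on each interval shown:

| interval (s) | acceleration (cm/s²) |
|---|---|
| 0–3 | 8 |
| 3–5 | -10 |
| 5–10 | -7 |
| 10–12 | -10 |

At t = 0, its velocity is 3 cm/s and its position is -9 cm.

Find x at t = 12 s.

On each constant-a segment, Δv = aΔt and Δx = v₀Δt + ½aΔt²; chain segment to segment.
0–3 s: v starts 3 cm/s; Δx = 3·3 + ½·8·3² = 45 cm; v ends 27 cm/s.
3–5 s: v starts 27 cm/s; Δx = 27·2 + ½·-10·2² = 34 cm; v ends 7 cm/s.
5–10 s: v starts 7 cm/s; Δx = 7·5 + ½·-7·5² = -52.5 cm; v ends -28 cm/s.
10–12 s: v starts -28 cm/s; Δx = -28·2 + ½·-10·2² = -76 cm; v ends -48 cm/s.
x(12) = -9 + Σ Δx = -58.5 cm.

-58.5 cm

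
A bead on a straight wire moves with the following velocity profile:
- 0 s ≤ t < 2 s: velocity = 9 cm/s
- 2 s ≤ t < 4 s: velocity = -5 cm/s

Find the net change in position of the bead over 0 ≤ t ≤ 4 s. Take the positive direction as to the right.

Displacement is the signed area under the v-t curve.
0–2 s: 9 × 2 = 18 cm
2–4 s: -5 × 2 = -10 cm
Net displacement = 8 cm

8 cm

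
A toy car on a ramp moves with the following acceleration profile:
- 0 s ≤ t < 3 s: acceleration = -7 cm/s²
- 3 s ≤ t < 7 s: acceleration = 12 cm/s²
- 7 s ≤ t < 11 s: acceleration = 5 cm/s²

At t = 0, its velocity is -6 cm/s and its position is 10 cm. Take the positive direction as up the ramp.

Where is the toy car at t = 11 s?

On each constant-a segment, Δv = aΔt and Δx = v₀Δt + ½aΔt²; chain segment to segment.
0–3 s: v starts -6 cm/s; Δx = -6·3 + ½·-7·3² = -49.5 cm; v ends -27 cm/s.
3–7 s: v starts -27 cm/s; Δx = -27·4 + ½·12·4² = -12 cm; v ends 21 cm/s.
7–11 s: v starts 21 cm/s; Δx = 21·4 + ½·5·4² = 124 cm; v ends 41 cm/s.
x(11) = 10 + Σ Δx = 72.5 cm.

72.5 cm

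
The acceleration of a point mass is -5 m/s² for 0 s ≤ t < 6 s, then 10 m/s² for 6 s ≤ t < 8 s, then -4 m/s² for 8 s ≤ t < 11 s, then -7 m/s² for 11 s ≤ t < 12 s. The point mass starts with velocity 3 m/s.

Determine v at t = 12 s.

Δv equals the area under the a-t graph; then v = v₀ + Δv.
0–6 s: -5 × 6 = -30 m/s
6–8 s: 10 × 2 = 20 m/s
8–11 s: -4 × 3 = -12 m/s
11–12 s: -7 × 1 = -7 m/s
Δv = -29 m/s, so v(12) = 3 + (-29) = -26 m/s.

-26 m/s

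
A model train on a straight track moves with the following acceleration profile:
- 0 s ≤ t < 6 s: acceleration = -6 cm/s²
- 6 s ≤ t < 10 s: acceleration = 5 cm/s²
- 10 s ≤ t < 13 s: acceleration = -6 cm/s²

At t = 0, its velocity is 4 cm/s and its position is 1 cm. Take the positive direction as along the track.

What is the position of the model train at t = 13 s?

-234 cm

On each constant-a segment, Δv = aΔt and Δx = v₀Δt + ½aΔt²; chain segment to segment.
0–6 s: v starts 4 cm/s; Δx = 4·6 + ½·-6·6² = -84 cm; v ends -32 cm/s.
6–10 s: v starts -32 cm/s; Δx = -32·4 + ½·5·4² = -88 cm; v ends -12 cm/s.
10–13 s: v starts -12 cm/s; Δx = -12·3 + ½·-6·3² = -63 cm; v ends -30 cm/s.
x(13) = 1 + Σ Δx = -234 cm.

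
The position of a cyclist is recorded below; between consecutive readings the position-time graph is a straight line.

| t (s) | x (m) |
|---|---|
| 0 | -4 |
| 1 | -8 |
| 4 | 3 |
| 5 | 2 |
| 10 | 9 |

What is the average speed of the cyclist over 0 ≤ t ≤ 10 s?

Average speed = (total path length)/(elapsed time); on a piecewise-linear x-t graph the path length is Σ|Δx|.
0–1 s: |Δx| = |-8 − -4| = 4 m
1–4 s: |Δx| = |3 − -8| = 11 m
4–5 s: |Δx| = |2 − 3| = 1 m
5–10 s: |Δx| = |9 − 2| = 7 m
Total path = 23 m; average speed = 23/10 = 2.3 m/s.

2.3 m/s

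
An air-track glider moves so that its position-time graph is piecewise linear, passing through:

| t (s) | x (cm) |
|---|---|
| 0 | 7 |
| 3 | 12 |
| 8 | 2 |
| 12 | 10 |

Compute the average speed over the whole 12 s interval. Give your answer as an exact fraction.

Average speed = (total path length)/(elapsed time); on a piecewise-linear x-t graph the path length is Σ|Δx|.
0–3 s: |Δx| = |12 − 7| = 5 cm
3–8 s: |Δx| = |2 − 12| = 10 cm
8–12 s: |Δx| = |10 − 2| = 8 cm
Total path = 23 cm; average speed = 23/12 = 23/12 cm/s.

23/12 cm/s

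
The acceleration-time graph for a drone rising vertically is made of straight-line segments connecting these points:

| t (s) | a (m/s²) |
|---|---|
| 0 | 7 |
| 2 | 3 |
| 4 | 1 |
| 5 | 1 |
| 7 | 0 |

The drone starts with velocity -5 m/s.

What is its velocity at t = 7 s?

Δv equals the area under the a-t graph; then v = v₀ + Δv.
0–2 s: ½(7 + 3)(2) = 10 m/s
2–4 s: ½(3 + 1)(2) = 4 m/s
4–5 s: 1 × 1 = 1 m/s
5–7 s: ½(1 + 0)(2) = 1 m/s
Δv = 16 m/s, so v(7) = -5 + (16) = 11 m/s.

11 m/s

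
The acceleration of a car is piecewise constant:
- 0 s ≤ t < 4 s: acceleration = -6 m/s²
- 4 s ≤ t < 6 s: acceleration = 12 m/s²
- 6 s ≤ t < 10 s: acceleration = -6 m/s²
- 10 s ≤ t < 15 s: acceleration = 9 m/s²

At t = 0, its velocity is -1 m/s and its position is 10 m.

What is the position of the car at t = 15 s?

-132.5 m

On each constant-a segment, Δv = aΔt and Δx = v₀Δt + ½aΔt²; chain segment to segment.
0–4 s: v starts -1 m/s; Δx = -1·4 + ½·-6·4² = -52 m; v ends -25 m/s.
4–6 s: v starts -25 m/s; Δx = -25·2 + ½·12·2² = -26 m; v ends -1 m/s.
6–10 s: v starts -1 m/s; Δx = -1·4 + ½·-6·4² = -52 m; v ends -25 m/s.
10–15 s: v starts -25 m/s; Δx = -25·5 + ½·9·5² = -12.5 m; v ends 20 m/s.
x(15) = 10 + Σ Δx = -132.5 m.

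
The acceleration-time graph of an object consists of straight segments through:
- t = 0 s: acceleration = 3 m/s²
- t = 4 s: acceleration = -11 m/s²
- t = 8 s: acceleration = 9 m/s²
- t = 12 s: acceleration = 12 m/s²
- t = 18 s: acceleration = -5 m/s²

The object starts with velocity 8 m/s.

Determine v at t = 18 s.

51 m/s

Δv equals the area under the a-t graph; then v = v₀ + Δv.
0–4 s: ½(3 + -11)(4) = -16 m/s
4–8 s: ½(-11 + 9)(4) = -4 m/s
8–12 s: ½(9 + 12)(4) = 42 m/s
12–18 s: ½(12 + -5)(6) = 21 m/s
Δv = 43 m/s, so v(18) = 8 + (43) = 51 m/s.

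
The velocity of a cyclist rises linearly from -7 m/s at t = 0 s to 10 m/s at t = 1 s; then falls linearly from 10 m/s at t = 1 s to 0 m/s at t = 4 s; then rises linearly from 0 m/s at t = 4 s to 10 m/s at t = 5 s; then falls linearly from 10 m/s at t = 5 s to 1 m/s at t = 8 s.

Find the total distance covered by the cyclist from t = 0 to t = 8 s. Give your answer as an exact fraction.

Total distance travelled is ∫|v| dt — sum the magnitudes of each area piece.
0–1 s: v = 0 at t = 7/17 s; triangle areas 49/34 + 50/17 = 149/34 m
1–4 s: |½(10 + 0)(3)| = 15 m
4–5 s: |½(0 + 10)(1)| = 5 m
5–8 s: |½(10 + 1)(3)| = 16.5 m
Total distance = 695/17 m

695/17 m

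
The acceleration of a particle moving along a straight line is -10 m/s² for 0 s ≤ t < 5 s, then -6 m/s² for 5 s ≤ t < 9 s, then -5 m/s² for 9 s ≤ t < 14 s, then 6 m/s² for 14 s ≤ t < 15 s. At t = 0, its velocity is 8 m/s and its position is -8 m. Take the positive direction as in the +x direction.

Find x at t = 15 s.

On each constant-a segment, Δv = aΔt and Δx = v₀Δt + ½aΔt²; chain segment to segment.
0–5 s: v starts 8 m/s; Δx = 8·5 + ½·-10·5² = -85 m; v ends -42 m/s.
5–9 s: v starts -42 m/s; Δx = -42·4 + ½·-6·4² = -216 m; v ends -66 m/s.
9–14 s: v starts -66 m/s; Δx = -66·5 + ½·-5·5² = -392.5 m; v ends -91 m/s.
14–15 s: v starts -91 m/s; Δx = -91·1 + ½·6·1² = -88 m; v ends -85 m/s.
x(15) = -8 + Σ Δx = -789.5 m.

-789.5 m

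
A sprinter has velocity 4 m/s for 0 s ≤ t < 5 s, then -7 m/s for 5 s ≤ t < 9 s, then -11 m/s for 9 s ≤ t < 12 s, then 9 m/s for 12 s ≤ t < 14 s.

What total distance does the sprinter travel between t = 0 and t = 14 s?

99 m

Total distance travelled is ∫|v| dt — sum the magnitudes of each area piece.
0–5 s: |4| × 5 = 20 m
5–9 s: |-7| × 4 = 28 m
9–12 s: |-11| × 3 = 33 m
12–14 s: |9| × 2 = 18 m
Total distance = 99 m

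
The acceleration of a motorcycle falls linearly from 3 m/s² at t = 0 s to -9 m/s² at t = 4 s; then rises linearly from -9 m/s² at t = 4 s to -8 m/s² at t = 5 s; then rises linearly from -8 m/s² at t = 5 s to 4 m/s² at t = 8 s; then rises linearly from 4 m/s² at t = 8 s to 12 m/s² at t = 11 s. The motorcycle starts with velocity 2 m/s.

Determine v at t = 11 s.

Δv equals the area under the a-t graph; then v = v₀ + Δv.
0–4 s: ½(3 + -9)(4) = -12 m/s
4–5 s: ½(-9 + -8)(1) = -8.5 m/s
5–8 s: ½(-8 + 4)(3) = -6 m/s
8–11 s: ½(4 + 12)(3) = 24 m/s
Δv = -2.5 m/s, so v(11) = 2 + (-2.5) = -0.5 m/s.

-0.5 m/s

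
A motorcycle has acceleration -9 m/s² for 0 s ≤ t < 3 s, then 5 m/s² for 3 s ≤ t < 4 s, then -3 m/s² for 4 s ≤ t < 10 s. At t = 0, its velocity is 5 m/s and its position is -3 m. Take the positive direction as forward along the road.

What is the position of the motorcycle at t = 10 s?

-204 m

On each constant-a segment, Δv = aΔt and Δx = v₀Δt + ½aΔt²; chain segment to segment.
0–3 s: v starts 5 m/s; Δx = 5·3 + ½·-9·3² = -25.5 m; v ends -22 m/s.
3–4 s: v starts -22 m/s; Δx = -22·1 + ½·5·1² = -19.5 m; v ends -17 m/s.
4–10 s: v starts -17 m/s; Δx = -17·6 + ½·-3·6² = -156 m; v ends -35 m/s.
x(10) = -3 + Σ Δx = -204 m.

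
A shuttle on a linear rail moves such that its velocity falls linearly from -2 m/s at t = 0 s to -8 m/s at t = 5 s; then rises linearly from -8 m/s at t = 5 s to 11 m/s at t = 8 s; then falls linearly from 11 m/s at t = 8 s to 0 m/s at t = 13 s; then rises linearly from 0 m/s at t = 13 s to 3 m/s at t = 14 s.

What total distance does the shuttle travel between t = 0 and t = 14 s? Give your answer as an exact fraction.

Distance (not displacement) is the total path length: add the absolute areas under v-t.
0–5 s: |½(-2 + -8)(5)| = 25 m
5–8 s: v = 0 at t = 119/19 s; triangle areas 96/19 + 363/38 = 555/38 m
8–13 s: |½(11 + 0)(5)| = 27.5 m
13–14 s: |½(0 + 3)(1)| = 1.5 m
Total distance = 2607/38 m

2607/38 m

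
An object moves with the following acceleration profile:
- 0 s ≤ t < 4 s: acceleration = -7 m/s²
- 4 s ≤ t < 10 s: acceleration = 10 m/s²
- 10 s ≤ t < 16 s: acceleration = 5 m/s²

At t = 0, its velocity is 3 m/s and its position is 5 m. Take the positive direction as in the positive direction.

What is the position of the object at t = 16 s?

On each constant-a segment, Δv = aΔt and Δx = v₀Δt + ½aΔt²; chain segment to segment.
0–4 s: v starts 3 m/s; Δx = 3·4 + ½·-7·4² = -44 m; v ends -25 m/s.
4–10 s: v starts -25 m/s; Δx = -25·6 + ½·10·6² = 30 m; v ends 35 m/s.
10–16 s: v starts 35 m/s; Δx = 35·6 + ½·5·6² = 300 m; v ends 65 m/s.
x(16) = 5 + Σ Δx = 291 m.

291 m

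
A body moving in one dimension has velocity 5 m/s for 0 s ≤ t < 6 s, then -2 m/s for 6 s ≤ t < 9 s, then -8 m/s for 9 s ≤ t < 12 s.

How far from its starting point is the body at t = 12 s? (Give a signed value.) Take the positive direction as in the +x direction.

Net displacement equals the area under the velocity-time graph (areas below the axis count negative).
0–6 s: 5 × 6 = 30 m
6–9 s: -2 × 3 = -6 m
9–12 s: -8 × 3 = -24 m
Net displacement = 0 m

0 m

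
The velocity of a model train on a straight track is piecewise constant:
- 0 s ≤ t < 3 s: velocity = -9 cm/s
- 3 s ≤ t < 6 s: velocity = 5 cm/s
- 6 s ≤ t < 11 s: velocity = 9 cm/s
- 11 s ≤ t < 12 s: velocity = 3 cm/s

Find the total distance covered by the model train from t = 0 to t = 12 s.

90 cm

Distance (not displacement) is the total path length: add the absolute areas under v-t.
0–3 s: |-9| × 3 = 27 cm
3–6 s: |5| × 3 = 15 cm
6–11 s: |9| × 5 = 45 cm
11–12 s: |3| × 1 = 3 cm
Total distance = 90 cm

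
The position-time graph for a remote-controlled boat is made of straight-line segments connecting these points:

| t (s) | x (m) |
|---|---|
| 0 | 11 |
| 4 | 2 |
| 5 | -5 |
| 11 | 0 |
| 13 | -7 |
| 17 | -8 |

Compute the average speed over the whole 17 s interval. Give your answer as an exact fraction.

29/17 m/s

Average speed = (total path length)/(elapsed time); on a piecewise-linear x-t graph the path length is Σ|Δx|.
0–4 s: |Δx| = |2 − 11| = 9 m
4–5 s: |Δx| = |-5 − 2| = 7 m
5–11 s: |Δx| = |0 − -5| = 5 m
11–13 s: |Δx| = |-7 − 0| = 7 m
13–17 s: |Δx| = |-8 − -7| = 1 m
Total path = 29 m; average speed = 29/17 = 29/17 m/s.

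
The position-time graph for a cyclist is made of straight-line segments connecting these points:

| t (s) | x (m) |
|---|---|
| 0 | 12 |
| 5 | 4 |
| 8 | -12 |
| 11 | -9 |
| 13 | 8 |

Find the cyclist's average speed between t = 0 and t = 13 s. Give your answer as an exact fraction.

44/13 m/s

Average speed = (total path length)/(elapsed time); on a piecewise-linear x-t graph the path length is Σ|Δx|.
0–5 s: |Δx| = |4 − 12| = 8 m
5–8 s: |Δx| = |-12 − 4| = 16 m
8–11 s: |Δx| = |-9 − -12| = 3 m
11–13 s: |Δx| = |8 − -9| = 17 m
Total path = 44 m; average speed = 44/13 = 44/13 m/s.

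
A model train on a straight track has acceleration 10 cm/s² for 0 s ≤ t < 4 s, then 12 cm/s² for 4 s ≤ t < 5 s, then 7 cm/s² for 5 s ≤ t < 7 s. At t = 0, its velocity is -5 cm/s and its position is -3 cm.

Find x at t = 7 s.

On each constant-a segment, Δv = aΔt and Δx = v₀Δt + ½aΔt²; chain segment to segment.
0–4 s: v starts -5 cm/s; Δx = -5·4 + ½·10·4² = 60 cm; v ends 35 cm/s.
4–5 s: v starts 35 cm/s; Δx = 35·1 + ½·12·1² = 41 cm; v ends 47 cm/s.
5–7 s: v starts 47 cm/s; Δx = 47·2 + ½·7·2² = 108 cm; v ends 61 cm/s.
x(7) = -3 + Σ Δx = 206 cm.

206 cm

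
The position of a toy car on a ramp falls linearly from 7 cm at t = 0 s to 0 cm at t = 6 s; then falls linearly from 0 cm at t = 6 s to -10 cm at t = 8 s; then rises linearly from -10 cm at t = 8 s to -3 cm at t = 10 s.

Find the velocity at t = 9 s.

3.5 cm/s

Velocity is the slope of the x-t graph on 8–10 s: (-3 − -10)/(10 − 8) = 3.5 cm/s.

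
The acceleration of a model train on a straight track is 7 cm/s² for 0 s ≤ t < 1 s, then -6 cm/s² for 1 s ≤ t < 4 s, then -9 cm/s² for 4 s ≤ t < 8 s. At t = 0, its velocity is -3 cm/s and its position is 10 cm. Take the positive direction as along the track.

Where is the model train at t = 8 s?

-132.5 cm

On each constant-a segment, Δv = aΔt and Δx = v₀Δt + ½aΔt²; chain segment to segment.
0–1 s: v starts -3 cm/s; Δx = -3·1 + ½·7·1² = 0.5 cm; v ends 4 cm/s.
1–4 s: v starts 4 cm/s; Δx = 4·3 + ½·-6·3² = -15 cm; v ends -14 cm/s.
4–8 s: v starts -14 cm/s; Δx = -14·4 + ½·-9·4² = -128 cm; v ends -50 cm/s.
x(8) = 10 + Σ Δx = -132.5 cm.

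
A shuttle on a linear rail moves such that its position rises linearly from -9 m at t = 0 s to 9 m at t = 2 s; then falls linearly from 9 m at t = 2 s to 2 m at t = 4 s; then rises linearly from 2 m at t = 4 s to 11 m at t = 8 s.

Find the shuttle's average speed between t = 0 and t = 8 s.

4.25 m/s

Average speed = (total path length)/(elapsed time); on a piecewise-linear x-t graph the path length is Σ|Δx|.
0–2 s: |Δx| = |9 − -9| = 18 m
2–4 s: |Δx| = |2 − 9| = 7 m
4–8 s: |Δx| = |11 − 2| = 9 m
Total path = 34 m; average speed = 34/8 = 4.25 m/s.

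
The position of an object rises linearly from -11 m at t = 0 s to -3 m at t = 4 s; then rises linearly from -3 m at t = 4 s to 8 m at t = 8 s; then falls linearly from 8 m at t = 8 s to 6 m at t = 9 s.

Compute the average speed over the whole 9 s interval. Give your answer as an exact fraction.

7/3 m/s

Average speed = (total path length)/(elapsed time); on a piecewise-linear x-t graph the path length is Σ|Δx|.
0–4 s: |Δx| = |-3 − -11| = 8 m
4–8 s: |Δx| = |8 − -3| = 11 m
8–9 s: |Δx| = |6 − 8| = 2 m
Total path = 21 m; average speed = 21/9 = 7/3 m/s.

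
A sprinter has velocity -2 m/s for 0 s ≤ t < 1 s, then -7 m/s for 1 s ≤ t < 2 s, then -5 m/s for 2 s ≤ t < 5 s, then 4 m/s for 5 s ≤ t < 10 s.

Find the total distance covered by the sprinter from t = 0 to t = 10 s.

44 m

Total distance travelled is ∫|v| dt — sum the magnitudes of each area piece.
0–1 s: |-2| × 1 = 2 m
1–2 s: |-7| × 1 = 7 m
2–5 s: |-5| × 3 = 15 m
5–10 s: |4| × 5 = 20 m
Total distance = 44 m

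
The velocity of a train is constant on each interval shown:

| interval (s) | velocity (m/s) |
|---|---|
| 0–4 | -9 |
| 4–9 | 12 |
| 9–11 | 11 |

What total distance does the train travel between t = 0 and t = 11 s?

Total distance travelled is ∫|v| dt — sum the magnitudes of each area piece.
0–4 s: |-9| × 4 = 36 m
4–9 s: |12| × 5 = 60 m
9–11 s: |11| × 2 = 22 m
Total distance = 118 m

118 m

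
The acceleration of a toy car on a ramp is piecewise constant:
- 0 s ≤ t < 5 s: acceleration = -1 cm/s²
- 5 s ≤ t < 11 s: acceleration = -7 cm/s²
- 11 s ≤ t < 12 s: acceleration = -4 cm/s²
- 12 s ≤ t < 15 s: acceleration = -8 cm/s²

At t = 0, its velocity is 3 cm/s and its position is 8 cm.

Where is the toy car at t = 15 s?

On each constant-a segment, Δv = aΔt and Δx = v₀Δt + ½aΔt²; chain segment to segment.
0–5 s: v starts 3 cm/s; Δx = 3·5 + ½·-1·5² = 2.5 cm; v ends -2 cm/s.
5–11 s: v starts -2 cm/s; Δx = -2·6 + ½·-7·6² = -138 cm; v ends -44 cm/s.
11–12 s: v starts -44 cm/s; Δx = -44·1 + ½·-4·1² = -46 cm; v ends -48 cm/s.
12–15 s: v starts -48 cm/s; Δx = -48·3 + ½·-8·3² = -180 cm; v ends -72 cm/s.
x(15) = 8 + Σ Δx = -353.5 cm.

-353.5 cm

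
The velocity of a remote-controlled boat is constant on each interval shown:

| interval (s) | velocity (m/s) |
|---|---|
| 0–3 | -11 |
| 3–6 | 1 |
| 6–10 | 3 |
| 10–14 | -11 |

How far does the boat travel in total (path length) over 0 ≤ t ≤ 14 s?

Distance (not displacement) is the total path length: add the absolute areas under v-t.
0–3 s: |-11| × 3 = 33 m
3–6 s: |1| × 3 = 3 m
6–10 s: |3| × 4 = 12 m
10–14 s: |-11| × 4 = 44 m
Total distance = 92 m

92 m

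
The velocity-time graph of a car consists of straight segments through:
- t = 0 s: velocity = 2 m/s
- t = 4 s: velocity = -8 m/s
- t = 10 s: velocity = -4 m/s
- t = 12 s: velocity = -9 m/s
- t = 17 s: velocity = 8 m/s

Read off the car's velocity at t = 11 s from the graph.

-6.5 m/s

On 10–12 s the graph is linear from -4 to -9 m/s: v(11) = -4 + (-9 − -4)·(11 − 10)/(12 − 10) = -6.5 m/s.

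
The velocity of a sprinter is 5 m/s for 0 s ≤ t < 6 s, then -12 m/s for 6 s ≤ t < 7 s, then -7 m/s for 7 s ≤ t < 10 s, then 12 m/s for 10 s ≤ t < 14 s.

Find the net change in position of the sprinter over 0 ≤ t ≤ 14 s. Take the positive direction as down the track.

Net displacement equals the area under the velocity-time graph (areas below the axis count negative).
0–6 s: 5 × 6 = 30 m
6–7 s: -12 × 1 = -12 m
7–10 s: -7 × 3 = -21 m
10–14 s: 12 × 4 = 48 m
Net displacement = 45 m

45 m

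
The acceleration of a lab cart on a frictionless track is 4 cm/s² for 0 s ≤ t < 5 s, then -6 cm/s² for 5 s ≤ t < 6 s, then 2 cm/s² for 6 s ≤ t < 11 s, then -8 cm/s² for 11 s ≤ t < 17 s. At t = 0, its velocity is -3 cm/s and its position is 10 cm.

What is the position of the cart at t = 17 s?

On each constant-a segment, Δv = aΔt and Δx = v₀Δt + ½aΔt²; chain segment to segment.
0–5 s: v starts -3 cm/s; Δx = -3·5 + ½·4·5² = 35 cm; v ends 17 cm/s.
5–6 s: v starts 17 cm/s; Δx = 17·1 + ½·-6·1² = 14 cm; v ends 11 cm/s.
6–11 s: v starts 11 cm/s; Δx = 11·5 + ½·2·5² = 80 cm; v ends 21 cm/s.
11–17 s: v starts 21 cm/s; Δx = 21·6 + ½·-8·6² = -18 cm; v ends -27 cm/s.
x(17) = 10 + Σ Δx = 121 cm.

121 cm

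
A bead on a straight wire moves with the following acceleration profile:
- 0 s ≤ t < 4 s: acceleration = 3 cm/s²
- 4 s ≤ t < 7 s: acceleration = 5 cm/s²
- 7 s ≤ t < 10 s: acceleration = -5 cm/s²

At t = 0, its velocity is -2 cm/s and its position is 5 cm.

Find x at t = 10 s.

126 cm

On each constant-a segment, Δv = aΔt and Δx = v₀Δt + ½aΔt²; chain segment to segment.
0–4 s: v starts -2 cm/s; Δx = -2·4 + ½·3·4² = 16 cm; v ends 10 cm/s.
4–7 s: v starts 10 cm/s; Δx = 10·3 + ½·5·3² = 52.5 cm; v ends 25 cm/s.
7–10 s: v starts 25 cm/s; Δx = 25·3 + ½·-5·3² = 52.5 cm; v ends 10 cm/s.
x(10) = 5 + Σ Δx = 126 cm.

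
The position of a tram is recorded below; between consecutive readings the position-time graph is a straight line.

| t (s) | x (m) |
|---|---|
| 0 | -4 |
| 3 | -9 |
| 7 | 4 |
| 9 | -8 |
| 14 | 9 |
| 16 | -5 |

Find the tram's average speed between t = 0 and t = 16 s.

Average speed = (total path length)/(elapsed time); on a piecewise-linear x-t graph the path length is Σ|Δx|.
0–3 s: |Δx| = |-9 − -4| = 5 m
3–7 s: |Δx| = |4 − -9| = 13 m
7–9 s: |Δx| = |-8 − 4| = 12 m
9–14 s: |Δx| = |9 − -8| = 17 m
14–16 s: |Δx| = |-5 − 9| = 14 m
Total path = 61 m; average speed = 61/16 = 3.8125 m/s.

3.8125 m/s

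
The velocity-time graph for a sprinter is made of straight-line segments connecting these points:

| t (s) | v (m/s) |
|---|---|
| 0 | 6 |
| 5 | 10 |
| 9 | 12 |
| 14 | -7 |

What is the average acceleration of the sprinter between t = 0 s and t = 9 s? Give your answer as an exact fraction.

2/3 m/s²

Average acceleration = Δv/Δt = (12 − 6)/(9 − 0) = 2/3 m/s².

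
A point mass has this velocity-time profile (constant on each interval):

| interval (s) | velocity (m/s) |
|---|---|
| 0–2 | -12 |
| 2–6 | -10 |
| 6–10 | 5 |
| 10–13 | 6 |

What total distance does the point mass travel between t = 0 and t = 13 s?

Distance (not displacement) is the total path length: add the absolute areas under v-t.
0–2 s: |-12| × 2 = 24 m
2–6 s: |-10| × 4 = 40 m
6–10 s: |5| × 4 = 20 m
10–13 s: |6| × 3 = 18 m
Total distance = 102 m

102 m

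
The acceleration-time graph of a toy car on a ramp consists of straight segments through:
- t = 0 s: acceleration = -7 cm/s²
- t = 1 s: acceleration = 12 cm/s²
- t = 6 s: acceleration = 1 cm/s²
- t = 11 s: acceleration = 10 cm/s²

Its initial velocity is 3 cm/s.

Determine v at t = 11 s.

Δv equals the area under the a-t graph; then v = v₀ + Δv.
0–1 s: ½(-7 + 12)(1) = 2.5 cm/s
1–6 s: ½(12 + 1)(5) = 32.5 cm/s
6–11 s: ½(1 + 10)(5) = 27.5 cm/s
Δv = 62.5 cm/s, so v(11) = 3 + (62.5) = 65.5 cm/s.

65.5 cm/s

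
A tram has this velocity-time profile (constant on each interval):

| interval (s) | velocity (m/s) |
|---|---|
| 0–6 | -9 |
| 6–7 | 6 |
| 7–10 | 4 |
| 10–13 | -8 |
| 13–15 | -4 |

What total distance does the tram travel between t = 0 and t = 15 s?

Distance (not displacement) is the total path length: add the absolute areas under v-t.
0–6 s: |-9| × 6 = 54 m
6–7 s: |6| × 1 = 6 m
7–10 s: |4| × 3 = 12 m
10–13 s: |-8| × 3 = 24 m
13–15 s: |-4| × 2 = 8 m
Total distance = 104 m

104 m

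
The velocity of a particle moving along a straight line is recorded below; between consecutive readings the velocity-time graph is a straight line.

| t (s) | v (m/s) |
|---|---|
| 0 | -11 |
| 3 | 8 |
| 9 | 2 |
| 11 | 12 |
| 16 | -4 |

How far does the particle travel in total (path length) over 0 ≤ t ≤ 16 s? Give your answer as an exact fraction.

Distance (not displacement) is the total path length: add the absolute areas under v-t.
0–3 s: v = 0 at t = 33/19 s; triangle areas 363/38 + 96/19 = 555/38 m
3–9 s: |½(8 + 2)(6)| = 30 m
9–11 s: |½(2 + 12)(2)| = 14 m
11–16 s: v = 0 at t = 14.75 s; triangle areas 22.5 + 2.5 = 25 m
Total distance = 3177/38 m

3177/38 m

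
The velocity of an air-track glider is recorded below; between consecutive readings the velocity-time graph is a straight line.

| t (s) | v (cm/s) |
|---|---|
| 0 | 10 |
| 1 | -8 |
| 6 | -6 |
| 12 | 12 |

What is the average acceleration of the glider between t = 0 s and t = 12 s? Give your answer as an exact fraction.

1/6 cm/s²

Average acceleration = Δv/Δt = (12 − 10)/(12 − 0) = 1/6 cm/s².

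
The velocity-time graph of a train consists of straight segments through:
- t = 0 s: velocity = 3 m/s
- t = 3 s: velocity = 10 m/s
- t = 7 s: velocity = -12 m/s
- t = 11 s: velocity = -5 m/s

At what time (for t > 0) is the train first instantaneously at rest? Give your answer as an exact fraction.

v changes sign on 3–7 s (from 10 to -12); the graph is linear there, so v = 0 at t = 3 + (-10)·(7 − 3)/(-12 − 10) = 53/11 s.

t = 53/11 s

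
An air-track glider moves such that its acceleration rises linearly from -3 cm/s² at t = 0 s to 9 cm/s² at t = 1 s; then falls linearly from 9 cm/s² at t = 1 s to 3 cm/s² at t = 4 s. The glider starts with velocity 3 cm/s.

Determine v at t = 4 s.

24 cm/s

Δv equals the area under the a-t graph; then v = v₀ + Δv.
0–1 s: ½(-3 + 9)(1) = 3 cm/s
1–4 s: ½(9 + 3)(3) = 18 cm/s
Δv = 21 cm/s, so v(4) = 3 + (21) = 24 cm/s.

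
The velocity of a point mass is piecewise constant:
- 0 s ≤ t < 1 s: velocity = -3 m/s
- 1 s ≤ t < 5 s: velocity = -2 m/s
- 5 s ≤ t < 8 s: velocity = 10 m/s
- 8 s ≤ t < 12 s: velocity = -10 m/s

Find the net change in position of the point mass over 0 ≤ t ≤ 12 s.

Net displacement equals the area under the velocity-time graph (areas below the axis count negative).
0–1 s: -3 × 1 = -3 m
1–5 s: -2 × 4 = -8 m
5–8 s: 10 × 3 = 30 m
8–12 s: -10 × 4 = -40 m
Net displacement = -21 m

-21 m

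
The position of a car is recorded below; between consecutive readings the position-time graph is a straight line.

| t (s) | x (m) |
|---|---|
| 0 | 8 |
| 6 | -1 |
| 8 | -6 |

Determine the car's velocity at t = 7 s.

-2.5 m/s

Velocity is the slope of the x-t graph on 6–8 s: (-6 − -1)/(8 − 6) = -2.5 m/s.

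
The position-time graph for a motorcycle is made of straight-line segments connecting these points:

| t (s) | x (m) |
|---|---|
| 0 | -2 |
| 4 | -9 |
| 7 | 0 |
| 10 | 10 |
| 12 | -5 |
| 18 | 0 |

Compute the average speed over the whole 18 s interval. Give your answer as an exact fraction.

23/9 m/s

Average speed = (total path length)/(elapsed time); on a piecewise-linear x-t graph the path length is Σ|Δx|.
0–4 s: |Δx| = |-9 − -2| = 7 m
4–7 s: |Δx| = |0 − -9| = 9 m
7–10 s: |Δx| = |10 − 0| = 10 m
10–12 s: |Δx| = |-5 − 10| = 15 m
12–18 s: |Δx| = |0 − -5| = 5 m
Total path = 46 m; average speed = 46/18 = 23/9 m/s.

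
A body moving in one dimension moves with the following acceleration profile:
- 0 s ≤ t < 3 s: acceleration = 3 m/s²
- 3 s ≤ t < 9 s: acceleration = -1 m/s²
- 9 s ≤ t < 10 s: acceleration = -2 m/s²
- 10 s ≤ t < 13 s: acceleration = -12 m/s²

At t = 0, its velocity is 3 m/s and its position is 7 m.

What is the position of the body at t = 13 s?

46.5 m

On each constant-a segment, Δv = aΔt and Δx = v₀Δt + ½aΔt²; chain segment to segment.
0–3 s: v starts 3 m/s; Δx = 3·3 + ½·3·3² = 22.5 m; v ends 12 m/s.
3–9 s: v starts 12 m/s; Δx = 12·6 + ½·-1·6² = 54 m; v ends 6 m/s.
9–10 s: v starts 6 m/s; Δx = 6·1 + ½·-2·1² = 5 m; v ends 4 m/s.
10–13 s: v starts 4 m/s; Δx = 4·3 + ½·-12·3² = -42 m; v ends -32 m/s.
x(13) = 7 + Σ Δx = 46.5 m.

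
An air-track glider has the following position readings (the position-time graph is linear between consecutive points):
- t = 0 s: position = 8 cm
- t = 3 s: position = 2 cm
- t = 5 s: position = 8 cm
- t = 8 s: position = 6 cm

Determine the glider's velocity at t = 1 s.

-2 cm/s

Velocity is the slope of the x-t graph on 0–3 s: (2 − 8)/(3 − 0) = -2 cm/s.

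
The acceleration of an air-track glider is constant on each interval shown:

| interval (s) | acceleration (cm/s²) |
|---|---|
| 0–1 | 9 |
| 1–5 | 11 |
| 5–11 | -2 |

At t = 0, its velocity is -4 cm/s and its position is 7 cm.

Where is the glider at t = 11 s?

373.5 cm

On each constant-a segment, Δv = aΔt and Δx = v₀Δt + ½aΔt²; chain segment to segment.
0–1 s: v starts -4 cm/s; Δx = -4·1 + ½·9·1² = 0.5 cm; v ends 5 cm/s.
1–5 s: v starts 5 cm/s; Δx = 5·4 + ½·11·4² = 108 cm; v ends 49 cm/s.
5–11 s: v starts 49 cm/s; Δx = 49·6 + ½·-2·6² = 258 cm; v ends 37 cm/s.
x(11) = 7 + Σ Δx = 373.5 cm.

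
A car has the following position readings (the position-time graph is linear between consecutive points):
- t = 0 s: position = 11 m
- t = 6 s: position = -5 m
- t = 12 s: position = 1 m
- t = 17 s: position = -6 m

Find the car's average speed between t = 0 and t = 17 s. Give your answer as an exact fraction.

Average speed = (total path length)/(elapsed time); on a piecewise-linear x-t graph the path length is Σ|Δx|.
0–6 s: |Δx| = |-5 − 11| = 16 m
6–12 s: |Δx| = |1 − -5| = 6 m
12–17 s: |Δx| = |-6 − 1| = 7 m
Total path = 29 m; average speed = 29/17 = 29/17 m/s.

29/17 m/s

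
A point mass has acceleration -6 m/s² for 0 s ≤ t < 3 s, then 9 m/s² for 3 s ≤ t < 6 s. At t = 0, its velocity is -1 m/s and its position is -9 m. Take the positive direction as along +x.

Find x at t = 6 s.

On each constant-a segment, Δv = aΔt and Δx = v₀Δt + ½aΔt²; chain segment to segment.
0–3 s: v starts -1 m/s; Δx = -1·3 + ½·-6·3² = -30 m; v ends -19 m/s.
3–6 s: v starts -19 m/s; Δx = -19·3 + ½·9·3² = -16.5 m; v ends 8 m/s.
x(6) = -9 + Σ Δx = -55.5 m.

-55.5 m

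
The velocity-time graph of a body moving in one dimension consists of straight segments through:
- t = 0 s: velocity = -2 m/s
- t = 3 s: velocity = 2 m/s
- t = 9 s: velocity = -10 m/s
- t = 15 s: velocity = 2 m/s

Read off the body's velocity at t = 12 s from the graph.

On 9–15 s the graph is linear from -10 to 2 m/s: v(12) = -10 + (2 − -10)·(12 − 9)/(15 − 9) = -4 m/s.

-4 m/s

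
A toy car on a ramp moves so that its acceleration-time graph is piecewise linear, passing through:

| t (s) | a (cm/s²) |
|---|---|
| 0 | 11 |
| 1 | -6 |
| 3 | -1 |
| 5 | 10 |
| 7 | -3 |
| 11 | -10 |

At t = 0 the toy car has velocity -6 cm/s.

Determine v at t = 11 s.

Δv equals the area under the a-t graph; then v = v₀ + Δv.
0–1 s: ½(11 + -6)(1) = 2.5 cm/s
1–3 s: ½(-6 + -1)(2) = -7 cm/s
3–5 s: ½(-1 + 10)(2) = 9 cm/s
5–7 s: ½(10 + -3)(2) = 7 cm/s
7–11 s: ½(-3 + -10)(4) = -26 cm/s
Δv = -14.5 cm/s, so v(11) = -6 + (-14.5) = -20.5 cm/s.

-20.5 cm/s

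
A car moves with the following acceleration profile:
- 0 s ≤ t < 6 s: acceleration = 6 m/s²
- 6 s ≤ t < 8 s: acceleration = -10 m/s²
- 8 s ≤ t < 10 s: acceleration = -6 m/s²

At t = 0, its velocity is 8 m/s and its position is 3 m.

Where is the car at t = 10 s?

263 m

On each constant-a segment, Δv = aΔt and Δx = v₀Δt + ½aΔt²; chain segment to segment.
0–6 s: v starts 8 m/s; Δx = 8·6 + ½·6·6² = 156 m; v ends 44 m/s.
6–8 s: v starts 44 m/s; Δx = 44·2 + ½·-10·2² = 68 m; v ends 24 m/s.
8–10 s: v starts 24 m/s; Δx = 24·2 + ½·-6·2² = 36 m; v ends 12 m/s.
x(10) = 3 + Σ Δx = 263 m.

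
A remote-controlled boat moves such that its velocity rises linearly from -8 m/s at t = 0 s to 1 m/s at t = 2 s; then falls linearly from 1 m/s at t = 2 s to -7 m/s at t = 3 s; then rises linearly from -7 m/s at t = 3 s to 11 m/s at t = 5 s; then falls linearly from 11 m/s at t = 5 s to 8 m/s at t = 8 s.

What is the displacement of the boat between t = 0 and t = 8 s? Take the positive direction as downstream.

Displacement is the signed area under the v-t curve.
0–2 s: ½(-8 + 1)(2) = -7 m
2–3 s: ½(1 + -7)(1) = -3 m
3–5 s: ½(-7 + 11)(2) = 4 m
5–8 s: ½(11 + 8)(3) = 28.5 m
Net displacement = 22.5 m

22.5 m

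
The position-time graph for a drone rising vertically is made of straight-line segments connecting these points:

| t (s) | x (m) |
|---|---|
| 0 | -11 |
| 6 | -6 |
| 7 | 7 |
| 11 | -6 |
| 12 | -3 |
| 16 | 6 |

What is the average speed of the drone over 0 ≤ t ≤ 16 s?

Average speed = (total path length)/(elapsed time); on a piecewise-linear x-t graph the path length is Σ|Δx|.
0–6 s: |Δx| = |-6 − -11| = 5 m
6–7 s: |Δx| = |7 − -6| = 13 m
7–11 s: |Δx| = |-6 − 7| = 13 m
11–12 s: |Δx| = |-3 − -6| = 3 m
12–16 s: |Δx| = |6 − -3| = 9 m
Total path = 43 m; average speed = 43/16 = 2.6875 m/s.

2.6875 m/s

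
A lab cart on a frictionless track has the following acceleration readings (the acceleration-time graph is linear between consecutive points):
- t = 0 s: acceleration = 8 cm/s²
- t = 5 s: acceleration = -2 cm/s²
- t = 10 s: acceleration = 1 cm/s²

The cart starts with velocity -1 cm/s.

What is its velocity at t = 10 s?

11.5 cm/s

Δv equals the area under the a-t graph; then v = v₀ + Δv.
0–5 s: ½(8 + -2)(5) = 15 cm/s
5–10 s: ½(-2 + 1)(5) = -2.5 cm/s
Δv = 12.5 cm/s, so v(10) = -1 + (12.5) = 11.5 cm/s.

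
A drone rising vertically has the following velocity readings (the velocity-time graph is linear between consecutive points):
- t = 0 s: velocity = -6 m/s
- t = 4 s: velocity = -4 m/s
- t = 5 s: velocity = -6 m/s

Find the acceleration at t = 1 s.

Acceleration is the slope of the v-t graph on 0–4 s: (-4 − -6)/(4 − 0) = 0.5 m/s².

0.5 m/s²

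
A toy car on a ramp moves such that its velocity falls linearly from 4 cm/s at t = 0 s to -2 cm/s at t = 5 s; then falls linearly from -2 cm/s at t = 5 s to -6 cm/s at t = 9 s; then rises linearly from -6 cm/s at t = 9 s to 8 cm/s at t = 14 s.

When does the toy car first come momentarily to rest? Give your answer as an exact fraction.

v changes sign on 0–5 s (from 4 to -2); the graph is linear there, so v = 0 at t = 0 + (-4)·(5 − 0)/(-2 − 4) = 10/3 s.

t = 10/3 s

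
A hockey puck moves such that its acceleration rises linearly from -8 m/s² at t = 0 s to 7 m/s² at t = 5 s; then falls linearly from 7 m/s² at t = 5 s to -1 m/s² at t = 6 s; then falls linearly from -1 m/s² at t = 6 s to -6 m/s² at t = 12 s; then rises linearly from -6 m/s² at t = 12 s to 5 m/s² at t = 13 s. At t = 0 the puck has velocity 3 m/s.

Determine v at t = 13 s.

-18 m/s

Δv equals the area under the a-t graph; then v = v₀ + Δv.
0–5 s: ½(-8 + 7)(5) = -2.5 m/s
5–6 s: ½(7 + -1)(1) = 3 m/s
6–12 s: ½(-1 + -6)(6) = -21 m/s
12–13 s: ½(-6 + 5)(1) = -0.5 m/s
Δv = -21 m/s, so v(13) = 3 + (-21) = -18 m/s.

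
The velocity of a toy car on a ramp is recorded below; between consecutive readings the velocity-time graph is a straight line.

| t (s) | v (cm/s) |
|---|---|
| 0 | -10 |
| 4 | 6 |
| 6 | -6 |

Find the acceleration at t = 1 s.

Acceleration is the slope of the v-t graph on 0–4 s: (6 − -10)/(4 − 0) = 4 cm/s².

4 cm/s²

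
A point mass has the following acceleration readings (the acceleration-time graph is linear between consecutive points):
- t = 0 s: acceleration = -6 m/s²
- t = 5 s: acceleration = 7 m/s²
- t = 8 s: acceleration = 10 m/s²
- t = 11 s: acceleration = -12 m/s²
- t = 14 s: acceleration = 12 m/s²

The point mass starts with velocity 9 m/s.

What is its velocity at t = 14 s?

Δv equals the area under the a-t graph; then v = v₀ + Δv.
0–5 s: ½(-6 + 7)(5) = 2.5 m/s
5–8 s: ½(7 + 10)(3) = 25.5 m/s
8–11 s: ½(10 + -12)(3) = -3 m/s
11–14 s: ½(-12 + 12)(3) = 0 m/s
Δv = 25 m/s, so v(14) = 9 + (25) = 34 m/s.

34 m/s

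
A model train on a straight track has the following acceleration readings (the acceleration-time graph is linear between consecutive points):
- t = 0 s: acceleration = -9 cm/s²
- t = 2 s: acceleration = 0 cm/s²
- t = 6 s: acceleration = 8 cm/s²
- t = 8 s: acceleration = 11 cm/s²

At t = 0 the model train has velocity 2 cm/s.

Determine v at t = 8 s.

28 cm/s

Δv equals the area under the a-t graph; then v = v₀ + Δv.
0–2 s: ½(-9 + 0)(2) = -9 cm/s
2–6 s: ½(0 + 8)(4) = 16 cm/s
6–8 s: ½(8 + 11)(2) = 19 cm/s
Δv = 26 cm/s, so v(8) = 2 + (26) = 28 cm/s.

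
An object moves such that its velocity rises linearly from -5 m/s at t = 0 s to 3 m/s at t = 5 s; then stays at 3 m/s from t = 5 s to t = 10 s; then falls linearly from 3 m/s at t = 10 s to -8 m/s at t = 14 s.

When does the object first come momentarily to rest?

t = 3.125 s

v changes sign on 0–5 s (from -5 to 3); the graph is linear there, so v = 0 at t = 0 + (5)·(5 − 0)/(3 − -5) = 3.125 s.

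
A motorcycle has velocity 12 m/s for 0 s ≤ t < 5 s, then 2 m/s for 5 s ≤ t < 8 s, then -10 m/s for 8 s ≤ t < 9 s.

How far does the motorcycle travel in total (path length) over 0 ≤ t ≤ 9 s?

76 m

Total distance travelled is ∫|v| dt — sum the magnitudes of each area piece.
0–5 s: |12| × 5 = 60 m
5–8 s: |2| × 3 = 6 m
8–9 s: |-10| × 1 = 10 m
Total distance = 76 m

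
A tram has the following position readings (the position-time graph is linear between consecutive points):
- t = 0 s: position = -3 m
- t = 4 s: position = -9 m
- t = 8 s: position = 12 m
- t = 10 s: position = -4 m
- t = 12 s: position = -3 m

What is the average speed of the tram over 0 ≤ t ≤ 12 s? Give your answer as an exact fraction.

11/3 m/s

Average speed = (total path length)/(elapsed time); on a piecewise-linear x-t graph the path length is Σ|Δx|.
0–4 s: |Δx| = |-9 − -3| = 6 m
4–8 s: |Δx| = |12 − -9| = 21 m
8–10 s: |Δx| = |-4 − 12| = 16 m
10–12 s: |Δx| = |-3 − -4| = 1 m
Total path = 44 m; average speed = 44/12 = 11/3 m/s.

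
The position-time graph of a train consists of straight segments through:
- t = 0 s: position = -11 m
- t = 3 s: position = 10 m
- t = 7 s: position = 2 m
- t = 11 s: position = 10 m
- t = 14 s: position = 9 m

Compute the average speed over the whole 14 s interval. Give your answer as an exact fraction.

19/7 m/s

Average speed = (total path length)/(elapsed time); on a piecewise-linear x-t graph the path length is Σ|Δx|.
0–3 s: |Δx| = |10 − -11| = 21 m
3–7 s: |Δx| = |2 − 10| = 8 m
7–11 s: |Δx| = |10 − 2| = 8 m
11–14 s: |Δx| = |9 − 10| = 1 m
Total path = 38 m; average speed = 38/14 = 19/7 m/s.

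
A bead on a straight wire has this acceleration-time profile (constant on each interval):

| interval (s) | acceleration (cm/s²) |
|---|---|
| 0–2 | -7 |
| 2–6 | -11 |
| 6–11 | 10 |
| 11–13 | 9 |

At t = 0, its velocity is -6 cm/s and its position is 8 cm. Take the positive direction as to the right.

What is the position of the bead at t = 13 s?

On each constant-a segment, Δv = aΔt and Δx = v₀Δt + ½aΔt²; chain segment to segment.
0–2 s: v starts -6 cm/s; Δx = -6·2 + ½·-7·2² = -26 cm; v ends -20 cm/s.
2–6 s: v starts -20 cm/s; Δx = -20·4 + ½·-11·4² = -168 cm; v ends -64 cm/s.
6–11 s: v starts -64 cm/s; Δx = -64·5 + ½·10·5² = -195 cm; v ends -14 cm/s.
11–13 s: v starts -14 cm/s; Δx = -14·2 + ½·9·2² = -10 cm; v ends 4 cm/s.
x(13) = 8 + Σ Δx = -391 cm.

-391 cm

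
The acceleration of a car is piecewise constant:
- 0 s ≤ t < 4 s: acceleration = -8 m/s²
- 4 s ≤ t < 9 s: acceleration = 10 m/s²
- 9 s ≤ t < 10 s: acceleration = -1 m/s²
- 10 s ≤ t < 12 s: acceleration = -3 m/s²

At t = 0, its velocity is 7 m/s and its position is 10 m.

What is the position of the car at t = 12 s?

40.5 m

On each constant-a segment, Δv = aΔt and Δx = v₀Δt + ½aΔt²; chain segment to segment.
0–4 s: v starts 7 m/s; Δx = 7·4 + ½·-8·4² = -36 m; v ends -25 m/s.
4–9 s: v starts -25 m/s; Δx = -25·5 + ½·10·5² = 0 m; v ends 25 m/s.
9–10 s: v starts 25 m/s; Δx = 25·1 + ½·-1·1² = 24.5 m; v ends 24 m/s.
10–12 s: v starts 24 m/s; Δx = 24·2 + ½·-3·2² = 42 m; v ends 18 m/s.
x(12) = 10 + Σ Δx = 40.5 m.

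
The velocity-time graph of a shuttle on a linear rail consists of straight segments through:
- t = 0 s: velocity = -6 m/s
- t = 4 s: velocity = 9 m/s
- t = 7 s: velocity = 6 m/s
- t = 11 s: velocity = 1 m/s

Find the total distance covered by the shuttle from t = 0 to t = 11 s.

52.1 m

Distance (not displacement) is the total path length: add the absolute areas under v-t.
0–4 s: v = 0 at t = 1.6 s; triangle areas 4.8 + 10.8 = 15.6 m
4–7 s: |½(9 + 6)(3)| = 22.5 m
7–11 s: |½(6 + 1)(4)| = 14 m
Total distance = 52.1 m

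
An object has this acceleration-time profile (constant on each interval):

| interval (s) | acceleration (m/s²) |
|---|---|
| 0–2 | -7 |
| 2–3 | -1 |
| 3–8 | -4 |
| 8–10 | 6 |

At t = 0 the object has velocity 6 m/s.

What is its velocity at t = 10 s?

Δv equals the area under the a-t graph; then v = v₀ + Δv.
0–2 s: -7 × 2 = -14 m/s
2–3 s: -1 × 1 = -1 m/s
3–8 s: -4 × 5 = -20 m/s
8–10 s: 6 × 2 = 12 m/s
Δv = -23 m/s, so v(10) = 6 + (-23) = -17 m/s.

-17 m/s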